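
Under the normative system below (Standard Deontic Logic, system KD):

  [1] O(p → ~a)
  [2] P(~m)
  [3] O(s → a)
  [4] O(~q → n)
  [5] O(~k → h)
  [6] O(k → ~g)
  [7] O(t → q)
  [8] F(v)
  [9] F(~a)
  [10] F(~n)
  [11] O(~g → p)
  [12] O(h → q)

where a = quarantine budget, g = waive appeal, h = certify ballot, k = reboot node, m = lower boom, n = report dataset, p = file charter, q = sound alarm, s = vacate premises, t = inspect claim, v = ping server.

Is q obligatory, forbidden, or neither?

Obligatory

Premise 9 is F(~a), i.e. O(a).
The contrapositive of premise 1 (O(p → ~a)) is O(a → ~p), and O(a) is already established, so O(~p).
Premise 11 is O(~g → p); contrapositively O(~p → g). Since O(~p) holds, K gives O(g).
The contrapositive of premise 6 (O(k → ~g)) is O(g → ~k), and O(g) is already established, so O(~k).
With premise 5, O(~k → h), the K-axiom yields O(h).
With premise 12, O(h → q), the K-axiom yields O(q).
Premises 2, 3, 4, 7, 8, 10 do not contribute to this derivation.
Hence q is obligatory.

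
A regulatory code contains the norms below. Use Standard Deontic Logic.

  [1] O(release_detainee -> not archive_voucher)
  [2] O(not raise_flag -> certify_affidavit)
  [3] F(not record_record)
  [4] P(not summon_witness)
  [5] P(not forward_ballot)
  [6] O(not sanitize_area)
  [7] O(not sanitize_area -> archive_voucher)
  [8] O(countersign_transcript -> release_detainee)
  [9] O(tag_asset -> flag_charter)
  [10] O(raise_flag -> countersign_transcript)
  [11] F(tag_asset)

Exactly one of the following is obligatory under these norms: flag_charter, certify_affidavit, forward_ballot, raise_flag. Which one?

From premise 6 we have O(not sanitize_area).
With premise 7, O(not sanitize_area -> archive_voucher), the K-axiom yields O(archive_voucher).
Premise 1, O(release_detainee -> not archive_voucher), contraposes to O(archive_voucher -> not release_detainee); with O(archive_voucher) we get O(not release_detainee).
Premise 8 is O(countersign_transcript -> release_detainee); contrapositively O(not release_detainee -> not countersign_transcript). Since O(not release_detainee) holds, K gives O(not countersign_transcript).
Premise 10 is O(raise_flag -> countersign_transcript); contrapositively O(not countersign_transcript -> not raise_flag). Since O(not countersign_transcript) holds, K gives O(not raise_flag).
Premise 2 is O(not raise_flag -> certify_affidavit); since O(not raise_flag), deontic closure gives O(certify_affidavit).
So O(certify_affidavit) holds — certify_affidavit is obligatory. None of the other listed options is made obligatory by any chain of premises.

certify_affidavit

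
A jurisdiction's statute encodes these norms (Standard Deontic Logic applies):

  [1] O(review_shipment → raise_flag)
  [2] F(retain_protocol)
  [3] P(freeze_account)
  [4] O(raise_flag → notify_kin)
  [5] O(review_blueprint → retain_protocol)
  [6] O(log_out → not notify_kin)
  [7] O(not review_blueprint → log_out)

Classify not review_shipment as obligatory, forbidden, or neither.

Obligatory

Premise 2 is F(retain_protocol), i.e. O(not retain_protocol).
Premise 5, O(review_blueprint → retain_protocol), contraposes to O(not retain_protocol → not review_blueprint); with O(not retain_protocol) we get O(not review_blueprint).
From O(not review_blueprint) and premise 7, O(not review_blueprint → log_out), we obtain O(log_out).
From O(log_out) and premise 6, O(log_out → not notify_kin), we obtain O(not notify_kin).
Premise 4, O(raise_flag → notify_kin), contraposes to O(not notify_kin → not raise_flag); with O(not notify_kin) we get O(not raise_flag).
The contrapositive of premise 1 (O(review_shipment → raise_flag)) is O(not raise_flag → not review_shipment), and O(not raise_flag) is already established, so O(not review_shipment).
Premise 3 does not contribute to this derivation.
Hence not review_shipment is obligatory.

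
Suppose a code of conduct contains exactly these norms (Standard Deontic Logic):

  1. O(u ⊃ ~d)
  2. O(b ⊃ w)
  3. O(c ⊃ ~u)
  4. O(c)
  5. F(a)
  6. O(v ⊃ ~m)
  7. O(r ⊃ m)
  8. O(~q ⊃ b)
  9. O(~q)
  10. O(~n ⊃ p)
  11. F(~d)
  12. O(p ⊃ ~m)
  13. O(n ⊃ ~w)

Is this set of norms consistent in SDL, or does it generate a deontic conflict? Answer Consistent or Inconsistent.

Consistent

Premise 1 is O(u ⊃ ~d), but O(u) is not derivable from the premises, so it does not yield O(~d).
So O(~d) is not derivable, and the apparent clash with O(d) does not arise.
A world satisfying every obligation exists (e.g. a=false, b=true, c=true, d=true, m=false, n=false, p=true, q=false, r=false, u=false, v=false, w=true); no atom is both obligatory and forbidden, so the set is consistent.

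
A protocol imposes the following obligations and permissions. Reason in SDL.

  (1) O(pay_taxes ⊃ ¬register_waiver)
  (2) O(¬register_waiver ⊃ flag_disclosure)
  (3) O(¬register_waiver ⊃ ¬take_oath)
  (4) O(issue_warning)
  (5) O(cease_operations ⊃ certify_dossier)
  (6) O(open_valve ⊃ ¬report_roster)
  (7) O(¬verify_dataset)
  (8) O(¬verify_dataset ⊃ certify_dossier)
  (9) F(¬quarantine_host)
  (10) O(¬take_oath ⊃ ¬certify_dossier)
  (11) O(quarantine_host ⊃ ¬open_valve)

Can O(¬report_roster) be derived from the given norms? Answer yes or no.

No

Premise 6 is O(open_valve ⊃ ¬report_roster), but O(open_valve) is not derivable from the premises, so it does not yield O(¬report_roster).
No other premise forces O(¬report_roster). An ideal world satisfying every premise can still have ¬report_roster false, so O(¬report_roster) is not derivable.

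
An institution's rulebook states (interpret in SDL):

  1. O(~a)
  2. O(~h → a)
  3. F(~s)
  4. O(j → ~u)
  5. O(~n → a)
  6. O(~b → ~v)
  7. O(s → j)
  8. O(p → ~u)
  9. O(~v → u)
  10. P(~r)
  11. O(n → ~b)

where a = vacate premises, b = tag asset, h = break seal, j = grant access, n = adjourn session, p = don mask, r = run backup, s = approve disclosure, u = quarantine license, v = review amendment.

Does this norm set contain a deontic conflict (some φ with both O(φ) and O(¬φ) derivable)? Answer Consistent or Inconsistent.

Inconsistent

Premise 3, F(~s), is equivalent to O(s).
With premise 7, O(s → j), the K-axiom yields O(j).
Premise 4 is O(j → ~u); since O(j), deontic closure gives O(~u).
Premise 9, O(~v → u), contraposes to O(~u → v); with O(~u) we get O(v).
Premise 6 is O(~b → ~v); contrapositively O(v → b). Since O(v) holds, K gives O(b).
The contrapositive of premise 11 (O(n → ~b)) is O(b → ~n), and O(b) is already established, so O(~n).
With premise 5, O(~n → a), the K-axiom yields O(a).
Yet premise 1 states O(~a).
We now have both O(a) and O(~a) — a is simultaneously obligatory and forbidden, violating the D-axiom.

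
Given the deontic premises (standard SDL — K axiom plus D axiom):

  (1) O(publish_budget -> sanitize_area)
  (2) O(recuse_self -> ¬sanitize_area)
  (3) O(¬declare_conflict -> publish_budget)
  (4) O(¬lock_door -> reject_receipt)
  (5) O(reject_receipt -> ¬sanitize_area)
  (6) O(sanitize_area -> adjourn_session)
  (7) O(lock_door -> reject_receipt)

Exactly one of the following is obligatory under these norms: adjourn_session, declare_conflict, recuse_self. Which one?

declare_conflict

Premises 7 and 4 cover both cases: O(lock_door -> reject_receipt) and O(¬lock_door -> reject_receipt). Since lock_door ∨ ¬lock_door is a tautology, O(reject_receipt) follows.
Premise 5 is O(reject_receipt -> ¬sanitize_area); since O(reject_receipt), deontic closure gives O(¬sanitize_area).
Premise 1 is O(publish_budget -> sanitize_area); contrapositively O(¬sanitize_area -> ¬publish_budget). Since O(¬sanitize_area) holds, K gives O(¬publish_budget).
Premise 3 is O(¬declare_conflict -> publish_budget); contrapositively O(¬publish_budget -> declare_conflict). Since O(¬publish_budget) holds, K gives O(declare_conflict).
So O(declare_conflict) holds — declare_conflict is obligatory. None of the other listed options is made obligatory by any chain of premises.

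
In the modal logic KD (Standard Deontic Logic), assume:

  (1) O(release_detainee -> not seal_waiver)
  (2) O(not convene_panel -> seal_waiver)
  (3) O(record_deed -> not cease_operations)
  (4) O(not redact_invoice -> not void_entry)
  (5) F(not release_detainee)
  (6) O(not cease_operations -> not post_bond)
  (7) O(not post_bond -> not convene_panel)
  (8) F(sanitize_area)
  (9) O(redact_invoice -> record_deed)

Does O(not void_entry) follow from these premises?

Yes

F(not release_detainee) at premise 5 means O(release_detainee).
Premise 1 is O(release_detainee -> not seal_waiver); since O(release_detainee), deontic closure gives O(not seal_waiver).
Premise 2 is O(not convene_panel -> seal_waiver); contrapositively O(not seal_waiver -> convene_panel). Since O(not seal_waiver) holds, K gives O(convene_panel).
Premise 7 is O(not post_bond -> not convene_panel); contrapositively O(convene_panel -> post_bond). Since O(convene_panel) holds, K gives O(post_bond).
The contrapositive of premise 6 (O(not cease_operations -> not post_bond)) is O(post_bond -> cease_operations), and O(post_bond) is already established, so O(cease_operations).
The contrapositive of premise 3 (O(record_deed -> not cease_operations)) is O(cease_operations -> not record_deed), and O(cease_operations) is already established, so O(not record_deed).
Premise 9 is O(redact_invoice -> record_deed); contrapositively O(not record_deed -> not redact_invoice). Since O(not record_deed) holds, K gives O(not redact_invoice).
Premise 4 is O(not redact_invoice -> not void_entry); since O(not redact_invoice), deontic closure gives O(not void_entry).
Premise 8 does not contribute to this derivation.
So O(not void_entry) follows.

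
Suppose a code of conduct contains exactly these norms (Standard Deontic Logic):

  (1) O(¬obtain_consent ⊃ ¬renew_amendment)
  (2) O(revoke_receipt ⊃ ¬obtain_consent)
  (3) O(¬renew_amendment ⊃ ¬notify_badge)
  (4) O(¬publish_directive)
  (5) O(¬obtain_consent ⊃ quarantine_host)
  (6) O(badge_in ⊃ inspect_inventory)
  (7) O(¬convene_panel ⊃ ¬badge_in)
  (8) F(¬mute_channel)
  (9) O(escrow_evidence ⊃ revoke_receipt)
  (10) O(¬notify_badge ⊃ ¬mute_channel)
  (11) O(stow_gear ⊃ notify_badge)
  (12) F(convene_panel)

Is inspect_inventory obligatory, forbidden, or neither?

Premise 6 is O(badge_in ⊃ inspect_inventory), but O(badge_in) is not derivable from the premises, so it does not yield O(inspect_inventory).
No premise or chain of K-axiom applications forces O(inspect_inventory), and none forces O(¬inspect_inventory). So inspect_inventory is neither obligatory nor forbidden under these norms.

Neither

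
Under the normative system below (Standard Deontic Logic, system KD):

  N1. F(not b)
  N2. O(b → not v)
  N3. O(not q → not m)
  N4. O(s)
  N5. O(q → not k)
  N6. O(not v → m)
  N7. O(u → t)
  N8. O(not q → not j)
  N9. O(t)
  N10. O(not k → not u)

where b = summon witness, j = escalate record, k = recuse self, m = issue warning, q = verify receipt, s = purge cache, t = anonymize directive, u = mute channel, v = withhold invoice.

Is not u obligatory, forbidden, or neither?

Obligatory

Premise 1, F(not b), is equivalent to O(b).
Premise 2 is O(b → not v); since O(b), deontic closure gives O(not v).
Applying K to premise 6 (O(not v → m)) and O(not v) yields O(m).
Premise 3 is O(not q → not m); contrapositively O(m → q). Since O(m) holds, K gives O(q).
From O(q) and premise 5, O(q → not k), we obtain O(not k).
Premise 10 is O(not k → not u); since O(not k), deontic closure gives O(not u).
Premises 4, 7, 8, 9 do not contribute to this derivation.
Hence not u is obligatory.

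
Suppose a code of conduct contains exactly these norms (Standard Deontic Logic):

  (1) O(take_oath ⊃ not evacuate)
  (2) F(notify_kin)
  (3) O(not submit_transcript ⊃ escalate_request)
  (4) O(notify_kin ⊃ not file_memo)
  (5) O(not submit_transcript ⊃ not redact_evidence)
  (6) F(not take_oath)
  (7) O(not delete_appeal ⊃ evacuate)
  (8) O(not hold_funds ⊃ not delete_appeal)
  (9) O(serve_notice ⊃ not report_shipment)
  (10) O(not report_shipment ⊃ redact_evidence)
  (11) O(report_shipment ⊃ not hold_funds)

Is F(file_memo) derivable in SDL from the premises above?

Premise 4 is O(notify_kin ⊃ not file_memo), but O(notify_kin) is not derivable from the premises, so it does not yield O(not file_memo).
No other premise forces O(not file_memo). An ideal world satisfying every premise can still have file_memo true, so F(file_memo) is not derivable.

No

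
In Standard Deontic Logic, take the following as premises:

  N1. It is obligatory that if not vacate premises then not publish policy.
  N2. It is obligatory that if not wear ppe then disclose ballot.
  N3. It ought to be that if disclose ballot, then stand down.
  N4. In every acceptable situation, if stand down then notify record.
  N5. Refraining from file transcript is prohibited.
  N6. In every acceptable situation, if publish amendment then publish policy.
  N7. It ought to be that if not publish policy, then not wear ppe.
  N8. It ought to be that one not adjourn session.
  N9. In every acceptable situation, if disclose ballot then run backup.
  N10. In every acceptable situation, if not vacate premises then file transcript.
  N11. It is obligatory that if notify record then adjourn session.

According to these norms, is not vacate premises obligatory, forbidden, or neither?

Forbidden

Premise 8 gives O(¬adjourn_session).
The contrapositive of premise 11 (O(notify_record → adjourn_session)) is O(¬adjourn_session → ¬notify_record), and O(¬adjourn_session) is already established, so O(¬notify_record).
The contrapositive of premise 4 (O(stand_down → notify_record)) is O(¬notify_record → ¬stand_down), and O(¬notify_record) is already established, so O(¬stand_down).
Premise 3, O(disclose_ballot → stand_down), contraposes to O(¬stand_down → ¬disclose_ballot); with O(¬stand_down) we get O(¬disclose_ballot).
Premise 2 is O(¬wear_ppe → disclose_ballot); contrapositively O(¬disclose_ballot → wear_ppe). Since O(¬disclose_ballot) holds, K gives O(wear_ppe).
The contrapositive of premise 7 (O(¬publish_policy → ¬wear_ppe)) is O(wear_ppe → publish_policy), and O(wear_ppe) is already established, so O(publish_policy).
Premise 1 is O(¬vacate_premises → ¬publish_policy); contrapositively O(publish_policy → vacate_premises). Since O(publish_policy) holds, K gives O(vacate_premises).
Premises 5, 6, 9, 10 do not contribute to this derivation.
Thus O(vacate_premises), which is F(¬vacate_premises): ¬vacate_premises is forbidden.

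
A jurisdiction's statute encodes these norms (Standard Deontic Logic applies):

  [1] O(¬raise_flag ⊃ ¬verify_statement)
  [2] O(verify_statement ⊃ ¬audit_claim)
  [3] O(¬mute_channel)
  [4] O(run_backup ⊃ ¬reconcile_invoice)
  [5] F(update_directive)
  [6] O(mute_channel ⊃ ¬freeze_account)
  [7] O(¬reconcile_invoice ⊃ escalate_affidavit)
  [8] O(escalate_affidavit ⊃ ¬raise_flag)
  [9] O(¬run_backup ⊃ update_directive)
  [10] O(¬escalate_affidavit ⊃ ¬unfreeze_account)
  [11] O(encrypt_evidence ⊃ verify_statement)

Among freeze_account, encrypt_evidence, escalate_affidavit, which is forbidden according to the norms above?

Premise 5 is F(update_directive), i.e. O(¬update_directive).
Premise 9 is O(¬run_backup ⊃ update_directive); contrapositively O(¬update_directive ⊃ run_backup). Since O(¬update_directive) holds, K gives O(run_backup).
Premise 4 is O(run_backup ⊃ ¬reconcile_invoice); since O(run_backup), deontic closure gives O(¬reconcile_invoice).
With premise 7, O(¬reconcile_invoice ⊃ escalate_affidavit), the K-axiom yields O(escalate_affidavit).
Applying K to premise 8 (O(escalate_affidavit ⊃ ¬raise_flag)) and O(escalate_affidavit) yields O(¬raise_flag).
From O(¬raise_flag) and premise 1, O(¬raise_flag ⊃ ¬verify_statement), we obtain O(¬verify_statement).
Premise 11 is O(encrypt_evidence ⊃ verify_statement); contrapositively O(¬verify_statement ⊃ ¬encrypt_evidence). Since O(¬verify_statement) holds, K gives O(¬encrypt_evidence).
So O(¬encrypt_evidence) holds, i.e. encrypt_evidence is forbidden. None of the other listed options is forbidden under the premises.

encrypt_evidence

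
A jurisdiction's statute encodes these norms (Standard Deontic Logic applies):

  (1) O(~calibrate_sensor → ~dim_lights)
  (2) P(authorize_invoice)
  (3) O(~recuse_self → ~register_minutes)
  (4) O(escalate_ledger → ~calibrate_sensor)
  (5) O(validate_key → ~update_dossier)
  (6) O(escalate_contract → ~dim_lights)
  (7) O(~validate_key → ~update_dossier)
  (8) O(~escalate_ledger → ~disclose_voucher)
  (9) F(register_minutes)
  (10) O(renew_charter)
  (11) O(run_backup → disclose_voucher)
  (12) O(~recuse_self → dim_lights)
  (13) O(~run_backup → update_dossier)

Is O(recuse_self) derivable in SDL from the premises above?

Yes

Premises 7 and 5 cover both cases: O(~validate_key → ~update_dossier) and O(validate_key → ~update_dossier). Since ~validate_key ∨ validate_key is a tautology, O(~update_dossier) follows.
The contrapositive of premise 13 (O(~run_backup → update_dossier)) is O(~update_dossier → run_backup), and O(~update_dossier) is already established, so O(run_backup).
Applying K to premise 11 (O(run_backup → disclose_voucher)) and O(run_backup) yields O(disclose_voucher).
The contrapositive of premise 8 (O(~escalate_ledger → ~disclose_voucher)) is O(disclose_voucher → escalate_ledger), and O(disclose_voucher) is already established, so O(escalate_ledger).
Applying K to premise 4 (O(escalate_ledger → ~calibrate_sensor)) and O(escalate_ledger) yields O(~calibrate_sensor).
With premise 1, O(~calibrate_sensor → ~dim_lights), the K-axiom yields O(~dim_lights).
Premise 12 is O(~recuse_self → dim_lights); contrapositively O(~dim_lights → recuse_self). Since O(~dim_lights) holds, K gives O(recuse_self).
Premises 2, 3, 6, 9, 10 do not contribute to this derivation.
So O(recuse_self) follows.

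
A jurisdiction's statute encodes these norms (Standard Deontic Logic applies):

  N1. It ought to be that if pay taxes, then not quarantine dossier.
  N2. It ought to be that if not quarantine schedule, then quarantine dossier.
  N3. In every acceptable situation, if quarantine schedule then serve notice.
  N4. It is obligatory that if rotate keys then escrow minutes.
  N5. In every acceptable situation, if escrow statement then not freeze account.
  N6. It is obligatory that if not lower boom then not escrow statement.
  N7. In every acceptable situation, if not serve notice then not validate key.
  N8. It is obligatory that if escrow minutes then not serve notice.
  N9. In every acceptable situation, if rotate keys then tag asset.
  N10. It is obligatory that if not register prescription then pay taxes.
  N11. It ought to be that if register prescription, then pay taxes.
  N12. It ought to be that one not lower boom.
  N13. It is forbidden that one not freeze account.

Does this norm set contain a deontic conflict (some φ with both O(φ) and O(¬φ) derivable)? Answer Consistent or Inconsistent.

Premise 5 is O(escrow_statement → ¬freeze_account), but O(escrow_statement) is not derivable from the premises, so it does not yield O(¬freeze_account).
So O(¬freeze_account) is not derivable, and the apparent clash with O(freeze_account) does not arise.
A world satisfying every obligation exists (e.g. escrow_minutes=false, escrow_statement=false, freeze_account=true, lower_boom=false, pay_taxes=true, quarantine_dossier=false, quarantine_schedule=true, register_prescription=false, rotate_keys=false, serve_notice=true, tag_asset=false, validate_key=false); no atom is both obligatory and forbidden, so the set is consistent.

Consistent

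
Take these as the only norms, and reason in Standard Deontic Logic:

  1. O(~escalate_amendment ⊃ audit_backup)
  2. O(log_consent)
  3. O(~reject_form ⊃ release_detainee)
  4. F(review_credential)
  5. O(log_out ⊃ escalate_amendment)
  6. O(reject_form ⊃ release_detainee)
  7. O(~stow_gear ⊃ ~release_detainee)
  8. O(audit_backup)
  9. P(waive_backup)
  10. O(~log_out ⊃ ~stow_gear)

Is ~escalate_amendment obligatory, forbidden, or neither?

Forbidden

Premises 6 and 3 are O(reject_form ⊃ release_detainee) and O(~reject_form ⊃ release_detainee); every ideal world satisfies reject_form or ~reject_form, so in either case release_detainee holds — hence O(release_detainee).
The contrapositive of premise 7 (O(~stow_gear ⊃ ~release_detainee)) is O(release_detainee ⊃ stow_gear), and O(release_detainee) is already established, so O(stow_gear).
The contrapositive of premise 10 (O(~log_out ⊃ ~stow_gear)) is O(stow_gear ⊃ log_out), and O(stow_gear) is already established, so O(log_out).
From O(log_out) and premise 5, O(log_out ⊃ escalate_amendment), we obtain O(escalate_amendment).
Premises 1, 2, 4, 8, 9 do not contribute to this derivation.
Thus O(escalate_amendment), which is F(~escalate_amendment): ~escalate_amendment is forbidden.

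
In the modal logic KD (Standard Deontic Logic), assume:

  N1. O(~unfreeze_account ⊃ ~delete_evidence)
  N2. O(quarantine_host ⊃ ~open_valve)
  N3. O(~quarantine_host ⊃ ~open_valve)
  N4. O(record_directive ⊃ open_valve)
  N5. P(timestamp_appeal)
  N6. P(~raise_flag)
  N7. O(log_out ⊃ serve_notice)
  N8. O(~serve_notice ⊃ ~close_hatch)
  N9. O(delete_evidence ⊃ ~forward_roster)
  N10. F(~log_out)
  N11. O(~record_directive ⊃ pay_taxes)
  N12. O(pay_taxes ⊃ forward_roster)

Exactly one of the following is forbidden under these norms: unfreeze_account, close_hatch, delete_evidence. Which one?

By case analysis on ~quarantine_host: premise 3 gives O(~quarantine_host ⊃ ~open_valve) and premise 2 gives O(quarantine_host ⊃ ~open_valve), so O(~open_valve) either way.
Premise 4, O(record_directive ⊃ open_valve), contraposes to O(~open_valve ⊃ ~record_directive); with O(~open_valve) we get O(~record_directive).
With premise 11, O(~record_directive ⊃ pay_taxes), the K-axiom yields O(pay_taxes).
From O(pay_taxes) and premise 12, O(pay_taxes ⊃ forward_roster), we obtain O(forward_roster).
The contrapositive of premise 9 (O(delete_evidence ⊃ ~forward_roster)) is O(forward_roster ⊃ ~delete_evidence), and O(forward_roster) is already established, so O(~delete_evidence).
So O(~delete_evidence) holds, i.e. delete_evidence is forbidden. None of the other listed options is forbidden under the premises.

delete_evidence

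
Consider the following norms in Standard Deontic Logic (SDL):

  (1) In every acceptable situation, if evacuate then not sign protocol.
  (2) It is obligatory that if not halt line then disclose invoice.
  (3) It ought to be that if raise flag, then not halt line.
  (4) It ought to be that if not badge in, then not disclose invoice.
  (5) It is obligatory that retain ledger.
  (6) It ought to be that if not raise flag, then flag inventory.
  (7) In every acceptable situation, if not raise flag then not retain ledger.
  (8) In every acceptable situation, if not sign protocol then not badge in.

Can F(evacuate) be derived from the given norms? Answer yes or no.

Yes

Premise 5 gives O(retain_ledger).
The contrapositive of premise 7 (O(¬raise_flag → ¬retain_ledger)) is O(retain_ledger → raise_flag), and O(retain_ledger) is already established, so O(raise_flag).
Premise 3 is O(raise_flag → ¬halt_line); since O(raise_flag), deontic closure gives O(¬halt_line).
Premise 2 is O(¬halt_line → disclose_invoice); since O(¬halt_line), deontic closure gives O(disclose_invoice).
The contrapositive of premise 4 (O(¬badge_in → ¬disclose_invoice)) is O(disclose_invoice → badge_in), and O(disclose_invoice) is already established, so O(badge_in).
Premise 8, O(¬sign_protocol → ¬badge_in), contraposes to O(badge_in → sign_protocol); with O(badge_in) we get O(sign_protocol).
The contrapositive of premise 1 (O(evacuate → ¬sign_protocol)) is O(sign_protocol → ¬evacuate), and O(sign_protocol) is already established, so O(¬evacuate).
Premise 6 does not contribute to this derivation.
So O(¬evacuate) holds, i.e. F(evacuate). The claim follows.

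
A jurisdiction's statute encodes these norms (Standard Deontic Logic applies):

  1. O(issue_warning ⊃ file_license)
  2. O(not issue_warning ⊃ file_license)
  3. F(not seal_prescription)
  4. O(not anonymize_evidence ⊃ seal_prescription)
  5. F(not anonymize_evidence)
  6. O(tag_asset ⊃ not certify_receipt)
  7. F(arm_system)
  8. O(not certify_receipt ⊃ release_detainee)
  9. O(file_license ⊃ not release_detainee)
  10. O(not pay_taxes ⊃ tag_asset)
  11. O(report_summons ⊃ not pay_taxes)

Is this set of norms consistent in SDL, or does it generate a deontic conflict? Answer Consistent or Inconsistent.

Premise 4 is O(not anonymize_evidence ⊃ seal_prescription); even if O(seal_prescription) held, inferring O(not anonymize_evidence) would be affirming the consequent — invalid.
So O(not anonymize_evidence) is not derivable, and the apparent clash with O(anonymize_evidence) does not arise.
A world satisfying every obligation exists (e.g. anonymize_evidence=true, arm_system=false, certify_receipt=true, file_license=true, issue_warning=false, pay_taxes=true, release_detainee=false, report_summons=false, seal_prescription=true, tag_asset=false); no atom is both obligatory and forbidden, so the set is consistent.

Consistent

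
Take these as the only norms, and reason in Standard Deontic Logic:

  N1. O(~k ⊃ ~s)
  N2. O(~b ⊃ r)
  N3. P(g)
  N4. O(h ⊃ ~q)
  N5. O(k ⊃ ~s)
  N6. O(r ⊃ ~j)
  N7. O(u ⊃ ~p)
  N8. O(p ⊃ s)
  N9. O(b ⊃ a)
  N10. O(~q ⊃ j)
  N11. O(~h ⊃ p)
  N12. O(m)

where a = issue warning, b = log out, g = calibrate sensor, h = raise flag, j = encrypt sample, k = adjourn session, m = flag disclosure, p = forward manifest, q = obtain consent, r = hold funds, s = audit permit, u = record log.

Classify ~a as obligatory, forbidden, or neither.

Premises 1 and 5 cover both cases: O(~k ⊃ ~s) and O(k ⊃ ~s). Since ~k ∨ k is a tautology, O(~s) follows.
The contrapositive of premise 8 (O(p ⊃ s)) is O(~s ⊃ ~p), and O(~s) is already established, so O(~p).
Premise 11, O(~h ⊃ p), contraposes to O(~p ⊃ h); with O(~p) we get O(h).
From O(h) and premise 4, O(h ⊃ ~q), we obtain O(~q).
With premise 10, O(~q ⊃ j), the K-axiom yields O(j).
The contrapositive of premise 6 (O(r ⊃ ~j)) is O(j ⊃ ~r), and O(j) is already established, so O(~r).
Premise 2 is O(~b ⊃ r); contrapositively O(~r ⊃ b). Since O(~r) holds, K gives O(b).
Premise 9 is O(b ⊃ a); since O(b), deontic closure gives O(a).
Premises 3, 7, 12 do not contribute to this derivation.
Thus O(a), which is F(~a): ~a is forbidden.

Forbidden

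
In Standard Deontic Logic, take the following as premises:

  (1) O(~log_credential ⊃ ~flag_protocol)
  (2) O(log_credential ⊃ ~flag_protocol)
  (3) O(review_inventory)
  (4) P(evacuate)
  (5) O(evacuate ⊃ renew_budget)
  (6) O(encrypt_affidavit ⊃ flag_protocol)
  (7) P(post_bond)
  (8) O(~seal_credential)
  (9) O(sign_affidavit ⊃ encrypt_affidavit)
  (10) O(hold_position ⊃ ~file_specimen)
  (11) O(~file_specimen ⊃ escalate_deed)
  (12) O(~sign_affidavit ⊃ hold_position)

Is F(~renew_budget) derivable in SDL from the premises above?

Premise 5 is O(evacuate ⊃ renew_budget), but O(evacuate) is not derivable from the premises (the permission P(evacuate) asserts only ~O(~evacuate), not O(evacuate)), so it does not yield O(renew_budget).
No other premise forces O(renew_budget). An ideal world satisfying every premise can still have ~renew_budget true, so F(~renew_budget) is not derivable.

No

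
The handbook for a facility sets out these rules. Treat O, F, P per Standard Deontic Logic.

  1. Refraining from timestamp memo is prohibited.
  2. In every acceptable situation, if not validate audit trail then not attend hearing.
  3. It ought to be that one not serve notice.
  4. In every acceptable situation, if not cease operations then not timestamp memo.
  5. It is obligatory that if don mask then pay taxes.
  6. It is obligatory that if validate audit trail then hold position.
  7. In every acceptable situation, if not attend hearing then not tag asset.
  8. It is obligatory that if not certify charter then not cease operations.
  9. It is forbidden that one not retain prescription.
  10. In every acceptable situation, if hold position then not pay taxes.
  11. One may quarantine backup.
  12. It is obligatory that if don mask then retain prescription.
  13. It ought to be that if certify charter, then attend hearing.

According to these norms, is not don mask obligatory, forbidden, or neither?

Obligatory

Premise 1, F(¬timestamp_memo), is equivalent to O(timestamp_memo).
The contrapositive of premise 4 (O(¬cease_operations → ¬timestamp_memo)) is O(timestamp_memo → cease_operations), and O(timestamp_memo) is already established, so O(cease_operations).
Premise 8 is O(¬certify_charter → ¬cease_operations); contrapositively O(cease_operations → certify_charter). Since O(cease_operations) holds, K gives O(certify_charter).
Applying K to premise 13 (O(certify_charter → attend_hearing)) and O(certify_charter) yields O(attend_hearing).
Premise 2 is O(¬validate_audit_trail → ¬attend_hearing); contrapositively O(attend_hearing → validate_audit_trail). Since O(attend_hearing) holds, K gives O(validate_audit_trail).
Applying K to premise 6 (O(validate_audit_trail → hold_position)) and O(validate_audit_trail) yields O(hold_position).
Applying K to premise 10 (O(hold_position → ¬pay_taxes)) and O(hold_position) yields O(¬pay_taxes).
Premise 5 is O(don_mask → pay_taxes); contrapositively O(¬pay_taxes → ¬don_mask). Since O(¬pay_taxes) holds, K gives O(¬don_mask).
Premises 3, 7, 9, 11, 12 do not contribute to this derivation.
Hence ¬don_mask is obligatory.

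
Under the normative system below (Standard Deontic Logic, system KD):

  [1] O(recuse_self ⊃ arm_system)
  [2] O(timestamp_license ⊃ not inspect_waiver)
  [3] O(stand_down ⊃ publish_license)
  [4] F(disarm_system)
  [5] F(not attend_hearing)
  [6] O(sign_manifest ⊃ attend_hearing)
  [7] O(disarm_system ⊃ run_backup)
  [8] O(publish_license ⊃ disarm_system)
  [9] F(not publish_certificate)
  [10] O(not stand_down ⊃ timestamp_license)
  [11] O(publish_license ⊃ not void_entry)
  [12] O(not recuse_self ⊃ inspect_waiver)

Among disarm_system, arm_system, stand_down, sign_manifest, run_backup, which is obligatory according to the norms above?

Premise 4, F(disarm_system), is equivalent to O(not disarm_system).
Premise 8 is O(publish_license ⊃ disarm_system); contrapositively O(not disarm_system ⊃ not publish_license). Since O(not disarm_system) holds, K gives O(not publish_license).
Premise 3, O(stand_down ⊃ publish_license), contraposes to O(not publish_license ⊃ not stand_down); with O(not publish_license) we get O(not stand_down).
Premise 10 is O(not stand_down ⊃ timestamp_license); since O(not stand_down), deontic closure gives O(timestamp_license).
Premise 2 is O(timestamp_license ⊃ not inspect_waiver); since O(timestamp_license), deontic closure gives O(not inspect_waiver).
Premise 12 is O(not recuse_self ⊃ inspect_waiver); contrapositively O(not inspect_waiver ⊃ recuse_self). Since O(not inspect_waiver) holds, K gives O(recuse_self).
Applying K to premise 1 (O(recuse_self ⊃ arm_system)) and O(recuse_self) yields O(arm_system).
So O(arm_system) holds — arm_system is obligatory. None of the other listed options is made obligatory by any chain of premises.

arm_system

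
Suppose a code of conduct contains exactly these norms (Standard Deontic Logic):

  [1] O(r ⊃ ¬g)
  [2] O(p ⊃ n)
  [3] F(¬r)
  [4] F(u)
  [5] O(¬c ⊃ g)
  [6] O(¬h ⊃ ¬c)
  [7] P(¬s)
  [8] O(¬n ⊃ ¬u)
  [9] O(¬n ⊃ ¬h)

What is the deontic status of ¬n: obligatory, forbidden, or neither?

Forbidden

Premise 3 is F(¬r), i.e. O(r).
Applying K to premise 1 (O(r ⊃ ¬g)) and O(r) yields O(¬g).
The contrapositive of premise 5 (O(¬c ⊃ g)) is O(¬g ⊃ c), and O(¬g) is already established, so O(c).
Premise 6 is O(¬h ⊃ ¬c); contrapositively O(c ⊃ h). Since O(c) holds, K gives O(h).
The contrapositive of premise 9 (O(¬n ⊃ ¬h)) is O(h ⊃ n), and O(h) is already established, so O(n).
Premises 2, 4, 7, 8 do not contribute to this derivation.
Thus O(n), which is F(¬n): ¬n is forbidden.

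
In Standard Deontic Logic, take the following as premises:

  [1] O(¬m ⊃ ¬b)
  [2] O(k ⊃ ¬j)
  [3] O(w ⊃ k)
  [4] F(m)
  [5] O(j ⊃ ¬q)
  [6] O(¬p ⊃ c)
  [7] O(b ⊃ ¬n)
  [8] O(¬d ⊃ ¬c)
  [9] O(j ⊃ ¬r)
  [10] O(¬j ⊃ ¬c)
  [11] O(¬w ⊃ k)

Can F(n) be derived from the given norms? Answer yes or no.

No

Premise 7 is O(b ⊃ ¬n), but O(b) is not derivable from the premises, so it does not yield O(¬n).
No other premise forces O(¬n). An ideal world satisfying every premise can still have n true, so F(n) is not derivable.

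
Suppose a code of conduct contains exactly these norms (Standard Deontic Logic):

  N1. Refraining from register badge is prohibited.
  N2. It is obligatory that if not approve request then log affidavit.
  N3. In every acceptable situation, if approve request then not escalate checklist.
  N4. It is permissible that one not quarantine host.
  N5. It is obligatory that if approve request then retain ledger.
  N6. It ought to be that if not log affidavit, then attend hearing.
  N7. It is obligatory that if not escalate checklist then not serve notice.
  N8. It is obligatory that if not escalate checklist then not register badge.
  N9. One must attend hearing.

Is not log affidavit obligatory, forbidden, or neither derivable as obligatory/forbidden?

Forbidden

Premise 1, F(¬register_badge), is equivalent to O(register_badge).
Premise 8, O(¬escalate_checklist → ¬register_badge), contraposes to O(register_badge → escalate_checklist); with O(register_badge) we get O(escalate_checklist).
Premise 3, O(approve_request → ¬escalate_checklist), contraposes to O(escalate_checklist → ¬approve_request); with O(escalate_checklist) we get O(¬approve_request).
With premise 2, O(¬approve_request → log_affidavit), the K-axiom yields O(log_affidavit).
Premises 4, 5, 6, 7, 9 do not contribute to this derivation.
Thus O(log_affidavit), which is F(¬log_affidavit): ¬log_affidavit is forbidden.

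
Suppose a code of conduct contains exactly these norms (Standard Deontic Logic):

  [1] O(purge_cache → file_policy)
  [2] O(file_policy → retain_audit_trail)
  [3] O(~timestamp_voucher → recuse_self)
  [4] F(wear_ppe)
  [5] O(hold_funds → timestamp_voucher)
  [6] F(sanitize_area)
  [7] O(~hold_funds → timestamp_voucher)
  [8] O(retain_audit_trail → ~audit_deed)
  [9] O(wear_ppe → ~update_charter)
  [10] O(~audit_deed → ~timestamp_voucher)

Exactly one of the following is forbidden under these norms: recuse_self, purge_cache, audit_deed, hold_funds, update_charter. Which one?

Premises 5 and 7 are O(hold_funds → timestamp_voucher) and O(~hold_funds → timestamp_voucher); every ideal world satisfies hold_funds or ~hold_funds, so in either case timestamp_voucher holds — hence O(timestamp_voucher).
Premise 10 is O(~audit_deed → ~timestamp_voucher); contrapositively O(timestamp_voucher → audit_deed). Since O(timestamp_voucher) holds, K gives O(audit_deed).
Premise 8, O(retain_audit_trail → ~audit_deed), contraposes to O(audit_deed → ~retain_audit_trail); with O(audit_deed) we get O(~retain_audit_trail).
Premise 2 is O(file_policy → retain_audit_trail); contrapositively O(~retain_audit_trail → ~file_policy). Since O(~retain_audit_trail) holds, K gives O(~file_policy).
Premise 1, O(purge_cache → file_policy), contraposes to O(~file_policy → ~purge_cache); with O(~file_policy) we get O(~purge_cache).
So O(~purge_cache) holds, i.e. purge_cache is forbidden. None of the other listed options is forbidden under the premises.

purge_cache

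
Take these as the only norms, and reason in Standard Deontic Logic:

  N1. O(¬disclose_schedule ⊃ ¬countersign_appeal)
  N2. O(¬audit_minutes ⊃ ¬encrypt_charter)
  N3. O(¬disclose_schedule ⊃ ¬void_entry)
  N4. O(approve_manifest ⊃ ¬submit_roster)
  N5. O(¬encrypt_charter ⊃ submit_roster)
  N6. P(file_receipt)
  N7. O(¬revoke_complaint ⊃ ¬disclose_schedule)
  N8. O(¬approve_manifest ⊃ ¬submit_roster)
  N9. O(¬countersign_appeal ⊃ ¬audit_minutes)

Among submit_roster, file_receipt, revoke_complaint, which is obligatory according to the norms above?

revoke_complaint

Premises 8 and 4 are O(¬approve_manifest ⊃ ¬submit_roster) and O(approve_manifest ⊃ ¬submit_roster); every ideal world satisfies ¬approve_manifest or approve_manifest, so in either case ¬submit_roster holds — hence O(¬submit_roster).
Premise 5, O(¬encrypt_charter ⊃ submit_roster), contraposes to O(¬submit_roster ⊃ encrypt_charter); with O(¬submit_roster) we get O(encrypt_charter).
The contrapositive of premise 2 (O(¬audit_minutes ⊃ ¬encrypt_charter)) is O(encrypt_charter ⊃ audit_minutes), and O(encrypt_charter) is already established, so O(audit_minutes).
The contrapositive of premise 9 (O(¬countersign_appeal ⊃ ¬audit_minutes)) is O(audit_minutes ⊃ countersign_appeal), and O(audit_minutes) is already established, so O(countersign_appeal).
The contrapositive of premise 1 (O(¬disclose_schedule ⊃ ¬countersign_appeal)) is O(countersign_appeal ⊃ disclose_schedule), and O(countersign_appeal) is already established, so O(disclose_schedule).
The contrapositive of premise 7 (O(¬revoke_complaint ⊃ ¬disclose_schedule)) is O(disclose_schedule ⊃ revoke_complaint), and O(disclose_schedule) is already established, so O(revoke_complaint).
So O(revoke_complaint) holds — revoke_complaint is obligatory. None of the other listed options is made obligatory by any chain of premises.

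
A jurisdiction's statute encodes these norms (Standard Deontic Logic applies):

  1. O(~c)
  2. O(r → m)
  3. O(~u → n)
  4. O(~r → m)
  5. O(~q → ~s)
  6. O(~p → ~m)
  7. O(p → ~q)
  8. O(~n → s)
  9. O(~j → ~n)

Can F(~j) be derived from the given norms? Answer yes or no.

Yes

By case analysis on ~r: premise 4 gives O(~r → m) and premise 2 gives O(r → m), so O(m) either way.
Premise 6 is O(~p → ~m); contrapositively O(m → p). Since O(m) holds, K gives O(p).
With premise 7, O(p → ~q), the K-axiom yields O(~q).
From O(~q) and premise 5, O(~q → ~s), we obtain O(~s).
The contrapositive of premise 8 (O(~n → s)) is O(~s → n), and O(~s) is already established, so O(n).
Premise 9 is O(~j → ~n); contrapositively O(n → j). Since O(n) holds, K gives O(j).
Premises 1, 3 do not contribute to this derivation.
So O(j) holds, i.e. F(~j). The claim follows.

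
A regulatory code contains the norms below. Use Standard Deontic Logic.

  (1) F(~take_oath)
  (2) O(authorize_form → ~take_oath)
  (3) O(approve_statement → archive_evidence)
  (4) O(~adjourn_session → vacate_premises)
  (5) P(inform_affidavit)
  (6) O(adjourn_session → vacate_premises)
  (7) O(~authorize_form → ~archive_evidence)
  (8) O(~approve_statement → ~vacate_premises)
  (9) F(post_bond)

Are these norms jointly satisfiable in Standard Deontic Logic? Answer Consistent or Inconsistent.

Inconsistent

Premises 4 and 6 cover both cases: O(~adjourn_session → vacate_premises) and O(adjourn_session → vacate_premises). Since ~adjourn_session ∨ adjourn_session is a tautology, O(vacate_premises) follows.
Premise 8, O(~approve_statement → ~vacate_premises), contraposes to O(vacate_premises → approve_statement); with O(vacate_premises) we get O(approve_statement).
With premise 3, O(approve_statement → archive_evidence), the K-axiom yields O(archive_evidence).
Premise 7, O(~authorize_form → ~archive_evidence), contraposes to O(archive_evidence → authorize_form); with O(archive_evidence) we get O(authorize_form).
From O(authorize_form) and premise 2, O(authorize_form → ~take_oath), we obtain O(~take_oath).
Yet premise 1 is F(~take_oath), i.e. O(take_oath).
We now have both O(~take_oath) and O(take_oath) — take_oath is simultaneously obligatory and forbidden, violating the D-axiom.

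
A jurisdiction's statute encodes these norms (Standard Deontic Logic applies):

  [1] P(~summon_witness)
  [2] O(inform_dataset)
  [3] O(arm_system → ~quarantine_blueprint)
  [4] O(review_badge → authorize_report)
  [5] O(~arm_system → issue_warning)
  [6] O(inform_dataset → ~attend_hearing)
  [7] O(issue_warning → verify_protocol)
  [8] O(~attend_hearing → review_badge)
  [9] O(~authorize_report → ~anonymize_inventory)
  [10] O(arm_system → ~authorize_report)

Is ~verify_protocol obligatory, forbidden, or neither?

Premise 2 gives O(inform_dataset).
Premise 6 is O(inform_dataset → ~attend_hearing); since O(inform_dataset), deontic closure gives O(~attend_hearing).
Applying K to premise 8 (O(~attend_hearing → review_badge)) and O(~attend_hearing) yields O(review_badge).
With premise 4, O(review_badge → authorize_report), the K-axiom yields O(authorize_report).
Premise 10 is O(arm_system → ~authorize_report); contrapositively O(authorize_report → ~arm_system). Since O(authorize_report) holds, K gives O(~arm_system).
From O(~arm_system) and premise 5, O(~arm_system → issue_warning), we obtain O(issue_warning).
Premise 7 is O(issue_warning → verify_protocol); since O(issue_warning), deontic closure gives O(verify_protocol).
Premises 1, 3, 9 do not contribute to this derivation.
Thus O(verify_protocol), which is F(~verify_protocol): ~verify_protocol is forbidden.

Forbidden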